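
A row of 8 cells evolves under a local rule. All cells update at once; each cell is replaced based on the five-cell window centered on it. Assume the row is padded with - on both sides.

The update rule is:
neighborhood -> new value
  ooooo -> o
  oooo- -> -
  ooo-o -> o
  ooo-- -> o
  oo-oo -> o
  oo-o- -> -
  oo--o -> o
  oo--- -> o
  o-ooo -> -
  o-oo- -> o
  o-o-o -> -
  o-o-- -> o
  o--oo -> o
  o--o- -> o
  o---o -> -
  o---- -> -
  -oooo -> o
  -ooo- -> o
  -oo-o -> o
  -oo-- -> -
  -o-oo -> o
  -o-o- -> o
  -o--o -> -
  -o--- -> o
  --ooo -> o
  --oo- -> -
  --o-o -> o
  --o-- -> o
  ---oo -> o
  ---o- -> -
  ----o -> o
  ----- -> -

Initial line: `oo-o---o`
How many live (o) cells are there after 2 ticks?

6

-o-oo--o
-ooo-ooo
count of o: 6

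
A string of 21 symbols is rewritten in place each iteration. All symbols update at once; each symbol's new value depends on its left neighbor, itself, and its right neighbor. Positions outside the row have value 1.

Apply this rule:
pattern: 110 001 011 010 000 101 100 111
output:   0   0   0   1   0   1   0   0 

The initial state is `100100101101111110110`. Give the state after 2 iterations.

000100000010000001000

iteration 1: 000100110010000001001
iteration 2: 000100000010000001000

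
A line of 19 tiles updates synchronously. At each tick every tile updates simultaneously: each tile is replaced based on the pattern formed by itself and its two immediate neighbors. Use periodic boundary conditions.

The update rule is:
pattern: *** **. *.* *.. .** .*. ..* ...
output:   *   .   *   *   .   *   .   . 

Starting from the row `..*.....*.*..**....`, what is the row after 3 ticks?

..**....****...*...
....*....**.*..**..
....**.....***...*.

....**.....***...*.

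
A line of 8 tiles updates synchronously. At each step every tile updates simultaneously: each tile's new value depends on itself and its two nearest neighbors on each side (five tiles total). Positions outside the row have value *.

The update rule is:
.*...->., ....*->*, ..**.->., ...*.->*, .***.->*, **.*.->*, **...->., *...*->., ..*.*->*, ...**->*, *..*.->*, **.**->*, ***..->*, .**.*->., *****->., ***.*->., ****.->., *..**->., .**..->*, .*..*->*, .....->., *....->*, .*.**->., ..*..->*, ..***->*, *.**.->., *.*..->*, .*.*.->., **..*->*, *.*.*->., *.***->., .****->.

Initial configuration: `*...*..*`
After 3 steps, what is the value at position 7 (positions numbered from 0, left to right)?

.

*..***.*
**.**.*.
..*..*..
position 7 holds .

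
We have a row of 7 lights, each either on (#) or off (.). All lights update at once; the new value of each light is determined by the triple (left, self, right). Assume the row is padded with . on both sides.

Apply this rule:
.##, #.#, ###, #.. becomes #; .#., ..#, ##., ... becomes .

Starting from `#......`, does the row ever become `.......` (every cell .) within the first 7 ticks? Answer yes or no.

yes

.#.....
..#....
...#...
....#..
.....#.
......#
.......
all cells are . at tick 7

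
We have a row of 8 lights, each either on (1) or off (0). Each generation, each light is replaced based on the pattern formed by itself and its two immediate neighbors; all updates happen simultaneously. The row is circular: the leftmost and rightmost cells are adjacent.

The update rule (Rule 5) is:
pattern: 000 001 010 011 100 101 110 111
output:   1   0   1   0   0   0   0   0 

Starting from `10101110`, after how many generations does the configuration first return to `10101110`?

10100000
10101110

2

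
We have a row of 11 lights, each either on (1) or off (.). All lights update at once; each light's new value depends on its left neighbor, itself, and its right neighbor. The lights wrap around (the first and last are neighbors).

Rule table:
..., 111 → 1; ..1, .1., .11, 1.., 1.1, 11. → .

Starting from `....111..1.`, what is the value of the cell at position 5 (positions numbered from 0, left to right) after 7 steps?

.

step 1: 111..1.....
step 2: .1.....111.
step 3: ...111..1..
step 4: 11..1.....1
step 5: 1.....111..
step 6: ..111..1...
step 7: 1..1.....11
position 5 holds .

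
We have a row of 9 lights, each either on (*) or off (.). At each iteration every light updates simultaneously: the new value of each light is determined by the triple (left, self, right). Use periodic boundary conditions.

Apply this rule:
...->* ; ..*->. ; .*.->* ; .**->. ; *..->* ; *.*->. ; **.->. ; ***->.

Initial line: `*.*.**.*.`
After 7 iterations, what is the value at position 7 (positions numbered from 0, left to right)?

.

iteration 1: *.*....*.
iteration 2: *.****.*.
iteration 3: *......*.
iteration 4: ******.*.
iteration 5: .......*.
iteration 6: ******.**
iteration 7: .........
position 7 holds .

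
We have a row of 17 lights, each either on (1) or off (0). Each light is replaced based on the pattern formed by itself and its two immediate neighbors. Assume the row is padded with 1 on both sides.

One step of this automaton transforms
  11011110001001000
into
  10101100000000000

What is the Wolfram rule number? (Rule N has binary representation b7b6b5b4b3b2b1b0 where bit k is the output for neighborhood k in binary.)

160

position 0: 111 → 1  (bit 7 = 1)
position 1: 110 → 0  (bit 6 = 0)
position 2: 101 → 1  (bit 5 = 1)
position 7: 100 → 0  (bit 4 = 0)
position 3: 011 → 0  (bit 3 = 0)
position 10: 010 → 0  (bit 2 = 0)
position 9: 001 → 0  (bit 1 = 0)
position 8: 000 → 0  (bit 0 = 0)
bits b7..b0 = 10100000 = 160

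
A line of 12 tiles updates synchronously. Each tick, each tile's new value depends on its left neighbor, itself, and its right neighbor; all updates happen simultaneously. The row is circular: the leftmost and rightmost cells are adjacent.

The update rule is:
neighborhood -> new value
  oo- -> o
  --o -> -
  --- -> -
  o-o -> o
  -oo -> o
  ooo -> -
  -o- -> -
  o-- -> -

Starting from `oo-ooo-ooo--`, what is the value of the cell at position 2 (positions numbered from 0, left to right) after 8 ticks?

oooo-ooo-o--
o--ooo-oo---
---o-oooo---
----oo--o---
----oo------
----oo------  (fixed point — unchanged through tick 8)
position 2 holds -

-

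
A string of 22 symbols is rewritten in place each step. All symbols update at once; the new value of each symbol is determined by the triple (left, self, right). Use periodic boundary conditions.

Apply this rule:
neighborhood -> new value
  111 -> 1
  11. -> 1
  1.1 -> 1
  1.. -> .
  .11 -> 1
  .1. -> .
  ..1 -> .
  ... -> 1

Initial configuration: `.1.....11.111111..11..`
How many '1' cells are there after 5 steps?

19

...111.111111111..11.1
.1.1111111111111..111.
..11111111111111..111.
1.11111111111111..111.
.111111111111111..1111
count of 1: 19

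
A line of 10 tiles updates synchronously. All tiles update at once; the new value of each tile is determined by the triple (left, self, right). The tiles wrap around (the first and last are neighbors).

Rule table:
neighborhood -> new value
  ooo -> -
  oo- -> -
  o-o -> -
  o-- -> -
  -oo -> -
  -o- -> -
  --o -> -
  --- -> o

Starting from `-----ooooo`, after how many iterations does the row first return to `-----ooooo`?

2

-ooo------
-----ooooo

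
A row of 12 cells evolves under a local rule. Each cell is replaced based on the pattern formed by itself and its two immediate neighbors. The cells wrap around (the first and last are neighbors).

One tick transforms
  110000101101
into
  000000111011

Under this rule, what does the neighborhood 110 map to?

0

At position 1 the neighborhood is 110; the next row has 0 there.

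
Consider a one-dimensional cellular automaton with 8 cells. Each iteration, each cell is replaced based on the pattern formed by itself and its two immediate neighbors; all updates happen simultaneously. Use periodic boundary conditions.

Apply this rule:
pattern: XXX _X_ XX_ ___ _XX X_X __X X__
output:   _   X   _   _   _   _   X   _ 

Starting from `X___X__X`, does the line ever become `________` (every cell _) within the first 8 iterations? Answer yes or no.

no

___XX_X_
__X___X_
_XX__XX_
X___X___
X__XX__X
__X___X_  (repeats iteration 2; period 4)
iteration 8: X___X___
iteration 8 is X___X___, still not uniform _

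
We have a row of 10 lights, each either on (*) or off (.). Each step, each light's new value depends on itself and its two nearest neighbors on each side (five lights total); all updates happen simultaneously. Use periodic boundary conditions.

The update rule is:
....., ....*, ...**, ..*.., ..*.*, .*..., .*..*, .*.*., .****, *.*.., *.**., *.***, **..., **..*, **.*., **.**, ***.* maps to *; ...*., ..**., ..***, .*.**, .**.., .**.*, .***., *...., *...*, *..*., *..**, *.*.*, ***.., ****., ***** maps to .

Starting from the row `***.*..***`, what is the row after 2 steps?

.*.*..*.**

..****..*.
.*.*..*.**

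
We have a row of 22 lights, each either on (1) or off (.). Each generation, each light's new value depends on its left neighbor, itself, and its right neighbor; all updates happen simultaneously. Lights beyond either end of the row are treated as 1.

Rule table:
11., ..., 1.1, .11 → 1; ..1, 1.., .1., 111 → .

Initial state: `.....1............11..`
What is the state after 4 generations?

1111.1...1....11......

.111...1111111111.11..
11.1.1.1........1111..
.11.1.1..111111.1..1..
1111.1...1....11......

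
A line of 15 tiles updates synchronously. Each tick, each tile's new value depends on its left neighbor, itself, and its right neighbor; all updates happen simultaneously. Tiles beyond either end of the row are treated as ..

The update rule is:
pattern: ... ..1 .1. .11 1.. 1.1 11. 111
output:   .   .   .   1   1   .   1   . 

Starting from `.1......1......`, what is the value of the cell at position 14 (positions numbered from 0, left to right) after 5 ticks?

tick 1: ..1......1.....
tick 2: ...1......1....
tick 3: ....1......1...
tick 4: .....1......1..
tick 5: ......1......1.
position 14 holds .

.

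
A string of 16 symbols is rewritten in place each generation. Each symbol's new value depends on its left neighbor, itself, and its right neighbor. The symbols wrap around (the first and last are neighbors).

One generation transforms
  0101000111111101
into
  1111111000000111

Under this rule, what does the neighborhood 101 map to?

1

At position 0 the neighborhood is 101; the next row has 1 there.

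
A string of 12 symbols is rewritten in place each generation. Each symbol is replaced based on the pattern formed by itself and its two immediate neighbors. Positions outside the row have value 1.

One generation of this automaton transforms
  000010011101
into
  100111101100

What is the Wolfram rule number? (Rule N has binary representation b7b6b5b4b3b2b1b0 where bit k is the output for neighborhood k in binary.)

214

position 8: 111 → 1  (bit 7 = 1)
position 9: 110 → 1  (bit 6 = 1)
position 10: 101 → 0  (bit 5 = 0)
position 0: 100 → 1  (bit 4 = 1)
position 7: 011 → 0  (bit 3 = 0)
position 4: 010 → 1  (bit 2 = 1)
position 3: 001 → 1  (bit 1 = 1)
position 1: 000 → 0  (bit 0 = 0)
bits b7..b0 = 11010110 = 214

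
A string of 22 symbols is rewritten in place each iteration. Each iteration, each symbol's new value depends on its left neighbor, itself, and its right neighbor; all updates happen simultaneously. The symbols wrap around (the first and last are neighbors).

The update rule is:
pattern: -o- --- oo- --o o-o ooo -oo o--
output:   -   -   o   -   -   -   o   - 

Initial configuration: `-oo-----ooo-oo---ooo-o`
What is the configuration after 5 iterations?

-oo---------oo--------

-oo-----o-o-oo---o-o--
-oo---------oo--------
-oo---------oo--------  (fixed point — unchanged through iteration 5)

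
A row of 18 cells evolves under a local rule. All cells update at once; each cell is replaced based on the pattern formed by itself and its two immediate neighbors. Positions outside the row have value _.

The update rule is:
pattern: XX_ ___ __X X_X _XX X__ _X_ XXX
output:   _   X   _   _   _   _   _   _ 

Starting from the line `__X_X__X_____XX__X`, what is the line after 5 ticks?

X________XXX______

tick 1: X________XXX______
tick 2: __XXXXXX_____XXXXX
tick 3: X________XXX______  (repeats tick 1; period 2)
tick 5: X________XXX______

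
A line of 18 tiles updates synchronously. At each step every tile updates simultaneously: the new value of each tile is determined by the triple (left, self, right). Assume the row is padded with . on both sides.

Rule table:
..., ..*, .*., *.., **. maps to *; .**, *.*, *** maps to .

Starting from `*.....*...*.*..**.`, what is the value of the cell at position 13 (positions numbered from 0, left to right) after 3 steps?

***********.***.**
..........*...*..*
******************
position 13 holds *

*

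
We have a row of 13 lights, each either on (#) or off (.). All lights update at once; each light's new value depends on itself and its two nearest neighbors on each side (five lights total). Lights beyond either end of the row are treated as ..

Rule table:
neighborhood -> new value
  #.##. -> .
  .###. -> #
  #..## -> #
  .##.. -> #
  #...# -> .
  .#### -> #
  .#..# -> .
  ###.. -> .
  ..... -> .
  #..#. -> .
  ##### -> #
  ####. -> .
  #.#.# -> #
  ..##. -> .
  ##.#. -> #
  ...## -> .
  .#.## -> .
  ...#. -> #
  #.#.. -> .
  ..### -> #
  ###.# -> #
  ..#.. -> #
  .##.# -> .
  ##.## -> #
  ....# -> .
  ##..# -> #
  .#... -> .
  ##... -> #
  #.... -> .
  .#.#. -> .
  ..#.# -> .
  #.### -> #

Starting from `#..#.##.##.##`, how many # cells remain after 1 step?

#......#..#.#
count of #: 4

4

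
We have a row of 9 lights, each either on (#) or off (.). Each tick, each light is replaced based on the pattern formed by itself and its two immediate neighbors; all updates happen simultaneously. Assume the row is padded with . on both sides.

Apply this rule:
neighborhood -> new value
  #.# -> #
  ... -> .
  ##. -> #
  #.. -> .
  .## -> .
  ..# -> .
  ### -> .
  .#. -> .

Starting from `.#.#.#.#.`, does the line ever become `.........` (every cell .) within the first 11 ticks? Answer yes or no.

yes

tick 1: ..#.#.#..
tick 2: ...#.#...
tick 3: ....#....
tick 4: .........
all cells are . at tick 4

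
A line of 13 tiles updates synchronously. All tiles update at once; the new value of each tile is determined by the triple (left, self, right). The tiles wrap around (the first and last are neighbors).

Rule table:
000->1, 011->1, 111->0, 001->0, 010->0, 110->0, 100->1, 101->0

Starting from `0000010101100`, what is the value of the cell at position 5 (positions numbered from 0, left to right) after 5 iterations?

iteration 1: 1111000001011
iteration 2: 0000111100010
iteration 3: 1110100011001
iteration 4: 0000011010101
iteration 5: 1111010000000
position 5 holds 1

1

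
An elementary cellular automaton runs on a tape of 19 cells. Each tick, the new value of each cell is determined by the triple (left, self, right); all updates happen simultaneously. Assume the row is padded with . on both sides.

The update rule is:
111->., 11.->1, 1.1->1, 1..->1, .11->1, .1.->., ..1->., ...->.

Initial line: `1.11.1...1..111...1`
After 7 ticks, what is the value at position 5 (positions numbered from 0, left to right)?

.

tick 1: .1111.1...1.1.11...
tick 2: .1..11.1...1.1111..
tick 3: ..1.111.1...11..11.
tick 4: ...11.11.1..111.111
tick 5: ...111111.1.1.111.1
tick 6: ...1....11.1.11.11.
tick 7: ....1...111.1111111
position 5 holds .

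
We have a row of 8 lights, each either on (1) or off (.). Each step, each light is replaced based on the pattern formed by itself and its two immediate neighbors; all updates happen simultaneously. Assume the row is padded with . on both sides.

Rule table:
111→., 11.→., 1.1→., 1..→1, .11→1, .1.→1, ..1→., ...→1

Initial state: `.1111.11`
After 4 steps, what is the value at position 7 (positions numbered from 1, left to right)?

1

.1....1.
.1111.11  (repeats step 0; period 2)
step 4: .1111.11
position 7 holds 1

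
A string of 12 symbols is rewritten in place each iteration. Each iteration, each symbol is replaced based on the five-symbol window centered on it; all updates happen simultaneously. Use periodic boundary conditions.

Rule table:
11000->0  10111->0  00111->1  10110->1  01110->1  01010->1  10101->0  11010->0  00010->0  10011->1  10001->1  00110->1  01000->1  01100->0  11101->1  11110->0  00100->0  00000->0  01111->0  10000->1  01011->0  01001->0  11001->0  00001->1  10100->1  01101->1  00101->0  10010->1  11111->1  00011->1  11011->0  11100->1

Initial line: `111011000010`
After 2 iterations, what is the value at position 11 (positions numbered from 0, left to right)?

011010011000
111010110011
position 11 holds 1

1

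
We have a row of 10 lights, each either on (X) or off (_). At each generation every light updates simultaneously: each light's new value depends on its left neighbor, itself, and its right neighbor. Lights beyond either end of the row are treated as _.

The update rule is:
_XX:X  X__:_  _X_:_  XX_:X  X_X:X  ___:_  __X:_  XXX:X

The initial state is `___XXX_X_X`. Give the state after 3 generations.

___XXXXX__

generation 1: ___XXXX_X_
generation 2: ___XXXXX__
generation 3: ___XXXXX__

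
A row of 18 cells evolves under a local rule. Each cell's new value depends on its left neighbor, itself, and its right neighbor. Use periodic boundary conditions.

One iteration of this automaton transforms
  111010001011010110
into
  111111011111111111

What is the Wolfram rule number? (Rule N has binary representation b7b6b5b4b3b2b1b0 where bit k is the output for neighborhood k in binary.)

position 1: 111 → 1  (bit 7 = 1)
position 2: 110 → 1  (bit 6 = 1)
position 3: 101 → 1  (bit 5 = 1)
position 5: 100 → 1  (bit 4 = 1)
position 0: 011 → 1  (bit 3 = 1)
position 4: 010 → 1  (bit 2 = 1)
position 7: 001 → 1  (bit 1 = 1)
position 6: 000 → 0  (bit 0 = 0)
bits b7..b0 = 11111110 = 254

254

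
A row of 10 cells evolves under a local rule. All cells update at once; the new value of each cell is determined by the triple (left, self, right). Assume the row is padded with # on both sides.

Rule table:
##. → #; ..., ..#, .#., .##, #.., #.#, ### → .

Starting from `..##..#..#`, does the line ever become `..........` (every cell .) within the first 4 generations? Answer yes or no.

yes

...#......
..........
all cells are . at generation 2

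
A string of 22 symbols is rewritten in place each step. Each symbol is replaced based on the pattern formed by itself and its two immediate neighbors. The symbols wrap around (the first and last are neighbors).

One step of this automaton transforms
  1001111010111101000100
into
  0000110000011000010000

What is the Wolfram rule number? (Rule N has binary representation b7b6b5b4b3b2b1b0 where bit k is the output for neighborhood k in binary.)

position 4: 111 → 1  (bit 7 = 1)
position 6: 110 → 0  (bit 6 = 0)
position 7: 101 → 0  (bit 5 = 0)
position 1: 100 → 0  (bit 4 = 0)
position 3: 011 → 0  (bit 3 = 0)
position 0: 010 → 0  (bit 2 = 0)
position 2: 001 → 0  (bit 1 = 0)
position 17: 000 → 1  (bit 0 = 1)
bits b7..b0 = 10000001 = 129

129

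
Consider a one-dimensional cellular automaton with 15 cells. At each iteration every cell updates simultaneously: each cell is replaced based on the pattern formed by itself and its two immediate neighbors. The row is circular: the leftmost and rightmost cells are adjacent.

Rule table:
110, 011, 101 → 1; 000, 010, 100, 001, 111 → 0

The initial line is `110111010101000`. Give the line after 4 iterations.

000000011000000

111101101010000
100111110100000
000100011000000
000000011000000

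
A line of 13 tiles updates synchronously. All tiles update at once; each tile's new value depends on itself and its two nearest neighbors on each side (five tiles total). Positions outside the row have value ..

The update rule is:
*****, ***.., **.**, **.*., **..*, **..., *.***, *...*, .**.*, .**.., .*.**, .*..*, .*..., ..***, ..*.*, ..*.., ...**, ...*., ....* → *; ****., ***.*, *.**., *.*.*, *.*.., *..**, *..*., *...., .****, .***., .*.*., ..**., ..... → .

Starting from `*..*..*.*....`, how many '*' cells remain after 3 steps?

8

**.**.*..*...
.**.**.*.**..
*.**.**.*.**.
count of *: 8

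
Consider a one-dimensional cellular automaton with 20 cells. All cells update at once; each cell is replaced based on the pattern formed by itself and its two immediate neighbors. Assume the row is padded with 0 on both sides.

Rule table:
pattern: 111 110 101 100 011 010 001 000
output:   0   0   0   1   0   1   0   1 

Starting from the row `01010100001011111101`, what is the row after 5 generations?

01010111101000000001
01010000001111111101
01011111100000000001
01000000011111111101
01111111000000000001

01111111000000000001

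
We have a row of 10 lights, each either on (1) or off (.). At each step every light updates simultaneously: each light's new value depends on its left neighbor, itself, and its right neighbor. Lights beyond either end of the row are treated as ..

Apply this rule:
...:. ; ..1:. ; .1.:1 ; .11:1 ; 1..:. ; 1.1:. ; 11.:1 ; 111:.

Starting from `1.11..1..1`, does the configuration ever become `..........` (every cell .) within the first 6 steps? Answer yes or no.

no

1.11..1..1  (fixed point — unchanged through step 6)
step 6 is 1.11..1..1, still not uniform .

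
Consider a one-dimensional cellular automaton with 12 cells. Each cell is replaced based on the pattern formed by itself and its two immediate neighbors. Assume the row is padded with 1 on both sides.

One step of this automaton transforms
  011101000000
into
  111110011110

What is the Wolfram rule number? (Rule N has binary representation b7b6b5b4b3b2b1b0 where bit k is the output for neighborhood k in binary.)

233

position 2: 111 → 1  (bit 7 = 1)
position 3: 110 → 1  (bit 6 = 1)
position 0: 101 → 1  (bit 5 = 1)
position 6: 100 → 0  (bit 4 = 0)
position 1: 011 → 1  (bit 3 = 1)
position 5: 010 → 0  (bit 2 = 0)
position 11: 001 → 0  (bit 1 = 0)
position 7: 000 → 1  (bit 0 = 1)
bits b7..b0 = 11101001 = 233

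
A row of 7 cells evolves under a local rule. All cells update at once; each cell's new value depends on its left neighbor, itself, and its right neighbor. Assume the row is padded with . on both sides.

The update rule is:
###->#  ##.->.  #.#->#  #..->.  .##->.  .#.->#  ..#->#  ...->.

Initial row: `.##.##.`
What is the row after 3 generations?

#..#...
#.##...
##.....

##.....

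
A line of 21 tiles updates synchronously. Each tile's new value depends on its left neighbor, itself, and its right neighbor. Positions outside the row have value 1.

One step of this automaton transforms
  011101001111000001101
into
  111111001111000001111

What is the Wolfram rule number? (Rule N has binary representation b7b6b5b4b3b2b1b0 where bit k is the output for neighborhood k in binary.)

position 2: 111 → 1  (bit 7 = 1)
position 3: 110 → 1  (bit 6 = 1)
position 0: 101 → 1  (bit 5 = 1)
position 6: 100 → 0  (bit 4 = 0)
position 1: 011 → 1  (bit 3 = 1)
position 5: 010 → 1  (bit 2 = 1)
position 7: 001 → 0  (bit 1 = 0)
position 13: 000 → 0  (bit 0 = 0)
bits b7..b0 = 11101100 = 236

236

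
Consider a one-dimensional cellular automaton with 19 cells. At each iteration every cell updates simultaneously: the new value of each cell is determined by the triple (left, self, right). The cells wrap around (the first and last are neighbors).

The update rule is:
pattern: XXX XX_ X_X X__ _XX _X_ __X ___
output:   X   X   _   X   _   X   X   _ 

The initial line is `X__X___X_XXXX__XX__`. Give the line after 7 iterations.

XX_XXXXXXXX_XX__XXX

XXXXX_XX__XXXXX_XXX
XXXXX__XXX_XXXX__XX
XXXXXXX_XX__XXXXX_X
XXXXXXX__XXX_XXXX__
_XXXXXXXX_XX__XXXXX
__XXXXXXX__XXX_XXXX
XX_XXXXXXXX_XX__XXX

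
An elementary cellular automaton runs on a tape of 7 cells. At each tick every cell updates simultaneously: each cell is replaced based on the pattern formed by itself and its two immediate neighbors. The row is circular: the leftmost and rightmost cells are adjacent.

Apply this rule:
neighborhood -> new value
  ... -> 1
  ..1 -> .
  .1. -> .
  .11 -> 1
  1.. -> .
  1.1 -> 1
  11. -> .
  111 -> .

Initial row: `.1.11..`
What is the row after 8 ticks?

..11..1
..1....
1...111
..1.1..
1..1..1
......1
.1111..
.1....1

.1....1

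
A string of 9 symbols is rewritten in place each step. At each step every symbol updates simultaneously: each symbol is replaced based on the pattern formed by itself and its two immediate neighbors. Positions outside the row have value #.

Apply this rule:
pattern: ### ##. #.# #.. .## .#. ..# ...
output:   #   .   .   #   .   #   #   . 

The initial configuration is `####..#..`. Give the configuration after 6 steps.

##...#...

###.#####
##...####
#.#.#.###
..#.#..##
###.###.#
##...#...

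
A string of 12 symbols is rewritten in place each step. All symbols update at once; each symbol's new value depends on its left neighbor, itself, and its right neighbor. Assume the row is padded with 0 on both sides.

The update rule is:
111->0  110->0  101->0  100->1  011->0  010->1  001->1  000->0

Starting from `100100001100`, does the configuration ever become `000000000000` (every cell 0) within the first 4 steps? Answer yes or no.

111110010010
000001111111
000010000000
000111000000
step 4 is 000111000000, still not uniform 0

no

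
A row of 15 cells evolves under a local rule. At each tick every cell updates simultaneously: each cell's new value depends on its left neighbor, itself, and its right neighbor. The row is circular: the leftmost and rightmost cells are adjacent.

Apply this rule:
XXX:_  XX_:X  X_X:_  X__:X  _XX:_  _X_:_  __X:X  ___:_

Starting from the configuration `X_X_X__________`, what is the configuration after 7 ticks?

_X_X_X_X___XX_X

_____X________X
X___X_X______X_
_X_X___X____X__
X___X_X_X__X_X_
_X_X_____XX____
X___X___X_XX___
_X_X_X_X___XX_X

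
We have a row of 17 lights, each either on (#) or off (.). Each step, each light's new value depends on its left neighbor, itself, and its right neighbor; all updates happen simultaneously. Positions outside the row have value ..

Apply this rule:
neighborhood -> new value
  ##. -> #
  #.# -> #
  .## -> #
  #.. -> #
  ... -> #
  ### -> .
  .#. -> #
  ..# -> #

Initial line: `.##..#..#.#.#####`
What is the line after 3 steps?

#############...#

#############...#
#...........#####
#############...#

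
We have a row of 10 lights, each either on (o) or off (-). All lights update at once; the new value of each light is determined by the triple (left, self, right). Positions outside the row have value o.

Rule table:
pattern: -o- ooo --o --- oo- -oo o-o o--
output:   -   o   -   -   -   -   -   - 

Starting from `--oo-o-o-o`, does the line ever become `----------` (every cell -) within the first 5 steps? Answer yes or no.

yes

----------
all cells are - at step 1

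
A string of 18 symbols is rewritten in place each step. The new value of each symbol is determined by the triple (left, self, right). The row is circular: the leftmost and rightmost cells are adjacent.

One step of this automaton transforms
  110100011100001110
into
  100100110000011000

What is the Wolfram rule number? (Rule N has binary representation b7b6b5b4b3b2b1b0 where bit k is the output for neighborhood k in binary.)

14

position 8: 111 → 0  (bit 7 = 0)
position 1: 110 → 0  (bit 6 = 0)
position 2: 101 → 0  (bit 5 = 0)
position 4: 100 → 0  (bit 4 = 0)
position 0: 011 → 1  (bit 3 = 1)
position 3: 010 → 1  (bit 2 = 1)
position 6: 001 → 1  (bit 1 = 1)
position 5: 000 → 0  (bit 0 = 0)
bits b7..b0 = 00001110 = 14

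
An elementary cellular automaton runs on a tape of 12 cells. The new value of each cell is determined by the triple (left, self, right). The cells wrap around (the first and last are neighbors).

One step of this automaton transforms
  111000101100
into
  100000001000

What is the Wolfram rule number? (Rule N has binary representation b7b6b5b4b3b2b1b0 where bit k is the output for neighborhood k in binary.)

position 1: 111 → 0  (bit 7 = 0)
position 2: 110 → 0  (bit 6 = 0)
position 7: 101 → 0  (bit 5 = 0)
position 3: 100 → 0  (bit 4 = 0)
position 0: 011 → 1  (bit 3 = 1)
position 6: 010 → 0  (bit 2 = 0)
position 5: 001 → 0  (bit 1 = 0)
position 4: 000 → 0  (bit 0 = 0)
bits b7..b0 = 00001000 = 8

8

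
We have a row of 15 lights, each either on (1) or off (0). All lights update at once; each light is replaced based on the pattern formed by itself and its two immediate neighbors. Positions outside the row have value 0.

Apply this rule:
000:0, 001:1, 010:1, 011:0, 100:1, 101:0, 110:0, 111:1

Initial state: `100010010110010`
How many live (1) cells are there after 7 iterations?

110111110001111
000011101010110
000101001010001
001101111011011
010000110000000
111001001000000
010111111100000
count of 1: 8

8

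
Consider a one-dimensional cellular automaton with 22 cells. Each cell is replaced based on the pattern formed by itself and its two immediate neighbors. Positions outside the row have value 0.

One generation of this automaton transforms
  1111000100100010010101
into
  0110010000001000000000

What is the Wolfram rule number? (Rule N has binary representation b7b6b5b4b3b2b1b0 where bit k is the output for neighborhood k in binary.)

129

position 1: 111 → 1  (bit 7 = 1)
position 3: 110 → 0  (bit 6 = 0)
position 18: 101 → 0  (bit 5 = 0)
position 4: 100 → 0  (bit 4 = 0)
position 0: 011 → 0  (bit 3 = 0)
position 7: 010 → 0  (bit 2 = 0)
position 6: 001 → 0  (bit 1 = 0)
position 5: 000 → 1  (bit 0 = 1)
bits b7..b0 = 10000001 = 129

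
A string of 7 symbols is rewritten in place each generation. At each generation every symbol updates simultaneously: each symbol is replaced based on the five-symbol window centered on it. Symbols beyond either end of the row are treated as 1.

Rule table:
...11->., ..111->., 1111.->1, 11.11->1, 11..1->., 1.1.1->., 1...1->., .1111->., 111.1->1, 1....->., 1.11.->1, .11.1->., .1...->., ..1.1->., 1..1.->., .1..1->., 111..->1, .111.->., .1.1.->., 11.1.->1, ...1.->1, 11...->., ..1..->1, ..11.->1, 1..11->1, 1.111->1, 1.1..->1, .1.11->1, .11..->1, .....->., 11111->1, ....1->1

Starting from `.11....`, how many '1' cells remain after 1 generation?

111..1.
count of 1: 4

4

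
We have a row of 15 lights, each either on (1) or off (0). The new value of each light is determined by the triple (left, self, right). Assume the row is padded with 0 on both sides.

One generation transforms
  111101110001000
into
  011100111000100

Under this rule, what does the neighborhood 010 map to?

0

At position 11 the neighborhood is 010; the next row has 0 there.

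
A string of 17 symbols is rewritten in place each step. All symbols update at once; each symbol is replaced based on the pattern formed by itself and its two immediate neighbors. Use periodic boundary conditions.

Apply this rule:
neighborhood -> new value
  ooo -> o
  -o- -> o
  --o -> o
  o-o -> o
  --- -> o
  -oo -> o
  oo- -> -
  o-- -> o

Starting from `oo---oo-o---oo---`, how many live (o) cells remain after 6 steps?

14

o-oooo-oooooo-ooo
-oooo-oooooo-oooo
oooo-oooooo-oooo-
ooo-oooooo-oooo-o
oo-oooooo-oooo-oo
o-oooooo-oooo-ooo
count of o: 14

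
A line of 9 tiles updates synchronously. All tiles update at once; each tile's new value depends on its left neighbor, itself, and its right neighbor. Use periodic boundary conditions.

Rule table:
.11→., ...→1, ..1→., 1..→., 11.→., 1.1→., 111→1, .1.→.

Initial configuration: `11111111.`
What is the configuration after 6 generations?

generation 1: .111111..
generation 2: ..1111..1
generation 3: ...11....
generation 4: 11....111
generation 5: 1..11..11
generation 6: ........1

........1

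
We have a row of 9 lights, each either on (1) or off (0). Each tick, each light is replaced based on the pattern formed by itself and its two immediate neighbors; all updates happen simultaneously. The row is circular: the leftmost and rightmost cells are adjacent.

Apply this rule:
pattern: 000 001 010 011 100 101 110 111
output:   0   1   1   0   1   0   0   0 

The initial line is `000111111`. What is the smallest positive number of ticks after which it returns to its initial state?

4

101000000
101100001
000010010
000111111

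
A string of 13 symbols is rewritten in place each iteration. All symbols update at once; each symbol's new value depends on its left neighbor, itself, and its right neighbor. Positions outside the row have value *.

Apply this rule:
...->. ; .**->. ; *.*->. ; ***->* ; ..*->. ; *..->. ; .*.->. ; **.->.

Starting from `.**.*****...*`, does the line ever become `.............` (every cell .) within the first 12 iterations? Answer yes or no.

.....***.....
......*......
.............
all cells are . at iteration 3

yes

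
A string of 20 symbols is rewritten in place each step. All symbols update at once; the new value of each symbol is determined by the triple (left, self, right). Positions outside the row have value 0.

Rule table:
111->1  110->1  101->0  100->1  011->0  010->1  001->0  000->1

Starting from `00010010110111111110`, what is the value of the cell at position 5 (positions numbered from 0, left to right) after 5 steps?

1

11011010010011111111
01001011011001111111
01101001001100111111
00101101100110011111
10100100110011001111
position 5 holds 1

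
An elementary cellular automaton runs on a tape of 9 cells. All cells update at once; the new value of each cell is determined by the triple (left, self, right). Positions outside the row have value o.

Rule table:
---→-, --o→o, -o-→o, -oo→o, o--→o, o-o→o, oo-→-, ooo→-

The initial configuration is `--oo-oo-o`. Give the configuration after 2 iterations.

---oo-oo-

iteration 1: ooo-oo-oo
iteration 2: ---oo-oo-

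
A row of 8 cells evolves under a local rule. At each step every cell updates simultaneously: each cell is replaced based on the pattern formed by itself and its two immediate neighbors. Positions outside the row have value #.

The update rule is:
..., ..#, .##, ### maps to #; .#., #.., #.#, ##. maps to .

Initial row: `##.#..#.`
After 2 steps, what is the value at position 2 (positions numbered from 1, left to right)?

.

step 1: #....#..
step 2: ..###..#
position 2 holds .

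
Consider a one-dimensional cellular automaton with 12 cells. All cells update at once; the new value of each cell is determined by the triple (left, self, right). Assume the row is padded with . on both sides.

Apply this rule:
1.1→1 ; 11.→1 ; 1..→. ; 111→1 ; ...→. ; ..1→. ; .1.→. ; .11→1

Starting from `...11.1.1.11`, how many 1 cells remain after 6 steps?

9

step 1: ...111.1.111
step 2: ...1111.1111
step 3: ...111111111
step 4: ...111111111  (fixed point — unchanged through step 6)
count of 1: 9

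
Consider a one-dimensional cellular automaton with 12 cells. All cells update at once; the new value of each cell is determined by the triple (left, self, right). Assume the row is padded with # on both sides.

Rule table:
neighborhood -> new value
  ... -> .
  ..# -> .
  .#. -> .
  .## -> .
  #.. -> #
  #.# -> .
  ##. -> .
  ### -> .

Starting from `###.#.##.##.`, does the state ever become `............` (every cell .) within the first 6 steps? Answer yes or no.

............
all cells are . at step 1

yes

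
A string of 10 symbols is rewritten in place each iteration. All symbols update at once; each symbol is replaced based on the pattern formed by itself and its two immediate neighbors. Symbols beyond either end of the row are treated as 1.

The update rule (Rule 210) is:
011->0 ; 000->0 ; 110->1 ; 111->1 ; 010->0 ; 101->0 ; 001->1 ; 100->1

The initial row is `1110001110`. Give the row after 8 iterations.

1111010110
1111000010
1111100100
1111111011
1111111001
1111111110
1111111110  (fixed point — unchanged through iteration 8)

1111111110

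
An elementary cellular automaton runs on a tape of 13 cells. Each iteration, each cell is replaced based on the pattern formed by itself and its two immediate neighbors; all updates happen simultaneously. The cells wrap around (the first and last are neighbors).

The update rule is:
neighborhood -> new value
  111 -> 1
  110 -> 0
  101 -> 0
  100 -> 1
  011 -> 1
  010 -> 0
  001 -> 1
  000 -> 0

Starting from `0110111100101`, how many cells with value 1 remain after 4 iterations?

0100111011000
1011110010100
0011101100011
1111001010110
count of 1: 8

8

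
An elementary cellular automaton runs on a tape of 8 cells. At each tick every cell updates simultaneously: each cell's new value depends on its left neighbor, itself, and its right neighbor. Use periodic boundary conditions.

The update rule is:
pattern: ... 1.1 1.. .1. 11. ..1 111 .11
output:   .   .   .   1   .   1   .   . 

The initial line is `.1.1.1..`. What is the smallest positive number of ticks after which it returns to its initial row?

8

11.1.1..
...1.1.1
..11.1.1
.1...1.1
.1..11.1
.1.1...1
.1.1..11
.1.1.1..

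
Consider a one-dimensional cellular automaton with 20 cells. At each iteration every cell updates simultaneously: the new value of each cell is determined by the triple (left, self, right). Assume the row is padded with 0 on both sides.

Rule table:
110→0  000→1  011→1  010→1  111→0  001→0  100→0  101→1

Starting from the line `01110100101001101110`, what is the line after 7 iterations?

01001100111001011000
01001000100001110011
01001010101101000010
01001111111011011010
01001000000110110110
01001011110101101100
01001110001111011001

01001110001111011001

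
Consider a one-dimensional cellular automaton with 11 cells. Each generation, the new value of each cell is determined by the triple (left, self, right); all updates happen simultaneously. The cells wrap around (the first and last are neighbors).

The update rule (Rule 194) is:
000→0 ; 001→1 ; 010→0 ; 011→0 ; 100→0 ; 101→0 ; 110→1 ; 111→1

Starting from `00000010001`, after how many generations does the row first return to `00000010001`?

00000100010
00001000100
00010001000
00100010000
01000100000
10001000000
00010000001
00100000010
01000000100
10000001000
00000010001

11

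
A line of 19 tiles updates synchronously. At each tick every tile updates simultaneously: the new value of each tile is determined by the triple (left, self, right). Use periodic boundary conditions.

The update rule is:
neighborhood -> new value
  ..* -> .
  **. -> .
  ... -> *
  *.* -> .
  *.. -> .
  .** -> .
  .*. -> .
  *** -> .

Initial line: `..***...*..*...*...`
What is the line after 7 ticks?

*.....*......*...**

tick 1: *.....*......*...**
tick 2: ..***...****...*...
tick 3: *.....*......*...**  (repeats tick 1; period 2)
tick 7: *.....*......*...**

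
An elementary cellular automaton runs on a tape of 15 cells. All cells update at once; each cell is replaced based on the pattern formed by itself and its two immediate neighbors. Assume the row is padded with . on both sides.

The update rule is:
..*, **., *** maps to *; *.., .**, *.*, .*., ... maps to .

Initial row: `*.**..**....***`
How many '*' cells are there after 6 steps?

2

...*.*.*...*.**
..*.......*...*
.*.......*...*.
*.......*...*..
.......*...*...
......*...*....
count of *: 2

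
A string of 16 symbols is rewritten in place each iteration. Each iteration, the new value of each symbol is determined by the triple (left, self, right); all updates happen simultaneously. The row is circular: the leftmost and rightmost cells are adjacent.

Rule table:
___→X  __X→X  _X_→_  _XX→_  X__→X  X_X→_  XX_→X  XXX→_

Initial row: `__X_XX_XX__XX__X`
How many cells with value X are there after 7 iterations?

9

iteration 1: XX___X__XXX_XXX_
iteration 2: _XXXX_XX__X___X_
iteration 3: X___X__XXX_XXX_X
iteration 4: XXXX_XX__X___X__
iteration 5: ___X__XXX_XXX_XX
iteration 6: XXX_XX__X___X__X
iteration 7: __X__XXX_XXX_XX_
count of X: 9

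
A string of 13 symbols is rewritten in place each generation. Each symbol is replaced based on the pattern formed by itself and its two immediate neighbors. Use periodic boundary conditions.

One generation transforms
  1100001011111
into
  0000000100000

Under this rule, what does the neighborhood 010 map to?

At position 6 the neighborhood is 010; the next row has 0 there.

0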